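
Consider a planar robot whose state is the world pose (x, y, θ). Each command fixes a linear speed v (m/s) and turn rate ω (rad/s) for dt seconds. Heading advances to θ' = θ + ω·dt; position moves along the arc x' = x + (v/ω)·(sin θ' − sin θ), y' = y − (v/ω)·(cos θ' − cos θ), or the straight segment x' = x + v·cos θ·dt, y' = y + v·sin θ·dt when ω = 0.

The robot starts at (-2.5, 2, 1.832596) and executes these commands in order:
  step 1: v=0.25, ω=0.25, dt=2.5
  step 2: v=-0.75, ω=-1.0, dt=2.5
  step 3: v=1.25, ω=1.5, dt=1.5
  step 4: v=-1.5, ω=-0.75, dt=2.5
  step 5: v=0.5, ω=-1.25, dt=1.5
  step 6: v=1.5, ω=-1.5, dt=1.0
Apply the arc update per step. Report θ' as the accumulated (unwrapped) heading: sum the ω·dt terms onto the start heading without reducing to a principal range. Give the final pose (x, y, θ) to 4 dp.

step 1: θ'=2.4576 (R=1.0000) → pose (-2.8340, 2.5162, 2.4576)
step 2: θ'=-0.0424 (R=0.7500) → pose (-3.3397, 1.1856, -0.0424)
step 3: θ'=2.2076 (R=0.8333) → pose (-2.6344, 2.5137, 2.2076)
step 4: θ'=0.3326 (R=2.0000) → pose (-3.5894, -0.5659, 0.3326)
step 5: θ'=-1.5424 (R=-0.4000) → pose (-3.0590, -0.9326, -1.5424)
step 6: θ'=-3.0424 (R=-1.0000) → pose (-3.9596, -1.9561, -3.0424)

(-3.9596, -1.9561, -3.0424)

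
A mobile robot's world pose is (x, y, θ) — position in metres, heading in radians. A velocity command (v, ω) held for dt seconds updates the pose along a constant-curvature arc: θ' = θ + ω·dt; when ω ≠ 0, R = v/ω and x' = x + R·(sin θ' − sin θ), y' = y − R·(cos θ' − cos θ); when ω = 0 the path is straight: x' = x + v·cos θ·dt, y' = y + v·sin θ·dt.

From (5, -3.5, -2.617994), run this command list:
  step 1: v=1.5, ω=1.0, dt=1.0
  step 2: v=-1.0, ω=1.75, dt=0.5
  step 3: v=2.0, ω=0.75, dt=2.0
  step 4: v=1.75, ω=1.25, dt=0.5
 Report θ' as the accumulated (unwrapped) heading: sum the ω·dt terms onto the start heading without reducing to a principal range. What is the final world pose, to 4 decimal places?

(8.1164, -3.5001, 1.3820)

step 1: θ'=-1.6180 (R=1.5000) → pose (4.2517, -4.7283, -1.6180)
step 2: θ'=-0.7430 (R=-0.5714) → pose (4.0674, -4.2805, -0.7430)
step 3: θ'=0.7570 (R=2.6667) → pose (7.7028, -4.2550, 0.7570)
step 4: θ'=1.3820 (R=1.4000) → pose (8.1164, -3.5001, 1.3820)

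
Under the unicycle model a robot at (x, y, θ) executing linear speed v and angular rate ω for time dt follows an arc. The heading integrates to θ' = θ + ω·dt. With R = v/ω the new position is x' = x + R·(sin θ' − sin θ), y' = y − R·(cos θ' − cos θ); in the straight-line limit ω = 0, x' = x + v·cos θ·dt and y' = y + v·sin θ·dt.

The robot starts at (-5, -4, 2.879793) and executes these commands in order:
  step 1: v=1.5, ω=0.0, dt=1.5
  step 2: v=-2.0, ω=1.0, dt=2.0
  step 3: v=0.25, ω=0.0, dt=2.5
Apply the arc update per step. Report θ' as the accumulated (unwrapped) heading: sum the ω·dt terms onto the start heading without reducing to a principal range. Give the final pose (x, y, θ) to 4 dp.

(-4.5795, -1.7688, 4.8798)

step 1: θ'=2.8798 (straight) → pose (-7.1733, -3.4177, 2.8798)
step 2: θ'=4.8798 (R=-2.0000) → pose (-4.6837, -1.1526, 4.8798)
step 3: θ'=4.8798 (straight) → pose (-4.5795, -1.7688, 4.8798)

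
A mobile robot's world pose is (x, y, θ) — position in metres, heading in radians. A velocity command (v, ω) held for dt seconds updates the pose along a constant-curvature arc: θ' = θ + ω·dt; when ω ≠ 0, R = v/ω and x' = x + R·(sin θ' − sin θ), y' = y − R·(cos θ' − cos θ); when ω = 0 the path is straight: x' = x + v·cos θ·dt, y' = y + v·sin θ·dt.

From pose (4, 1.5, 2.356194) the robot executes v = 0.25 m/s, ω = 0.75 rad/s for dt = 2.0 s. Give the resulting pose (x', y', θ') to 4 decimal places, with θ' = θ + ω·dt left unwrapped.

(3.5459, 1.5161, 3.8562)

θ' = 2.3562 + 0.75·2.0 = 3.8562
R = v/ω = 0.25/0.75 = 0.3333
x' = 4 + 0.3333·(sin 3.8562 − sin 2.3562) = 3.5459
y' = 1.5 − 0.3333·(cos 3.8562 − cos 2.3562) = 1.5161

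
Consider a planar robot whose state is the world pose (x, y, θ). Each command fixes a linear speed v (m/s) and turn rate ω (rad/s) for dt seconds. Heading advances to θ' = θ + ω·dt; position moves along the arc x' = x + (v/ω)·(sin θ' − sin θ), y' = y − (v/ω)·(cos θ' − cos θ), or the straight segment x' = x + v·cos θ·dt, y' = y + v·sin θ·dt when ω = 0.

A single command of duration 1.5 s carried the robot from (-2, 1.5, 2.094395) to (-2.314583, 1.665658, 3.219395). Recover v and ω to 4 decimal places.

v = 0.2500, ω = 0.7500

Δθ = 3.219395 − 2.094395 = 1.125000
ω = Δθ/dt = 1.125000/1.5 = 0.7500
R = Δx/(sin θ' − sin θ) = 0.3333
v = R·ω = 0.3333·0.7500 = 0.2500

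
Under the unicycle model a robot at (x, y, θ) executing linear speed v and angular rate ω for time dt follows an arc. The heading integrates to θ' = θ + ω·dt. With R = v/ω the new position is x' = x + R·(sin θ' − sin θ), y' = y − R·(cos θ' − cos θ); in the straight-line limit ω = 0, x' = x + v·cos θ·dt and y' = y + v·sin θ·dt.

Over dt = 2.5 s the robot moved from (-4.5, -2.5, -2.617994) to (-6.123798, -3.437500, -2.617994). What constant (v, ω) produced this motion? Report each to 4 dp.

v = 0.7500, ω = 0.0000

Δθ = -2.617994 − -2.617994 = 0.000000
ω = Δθ/dt = 0.000000/2.5 = 0.0000
ω = 0 → v = (Δx·cos θ + Δy·sin θ)/dt = 0.7500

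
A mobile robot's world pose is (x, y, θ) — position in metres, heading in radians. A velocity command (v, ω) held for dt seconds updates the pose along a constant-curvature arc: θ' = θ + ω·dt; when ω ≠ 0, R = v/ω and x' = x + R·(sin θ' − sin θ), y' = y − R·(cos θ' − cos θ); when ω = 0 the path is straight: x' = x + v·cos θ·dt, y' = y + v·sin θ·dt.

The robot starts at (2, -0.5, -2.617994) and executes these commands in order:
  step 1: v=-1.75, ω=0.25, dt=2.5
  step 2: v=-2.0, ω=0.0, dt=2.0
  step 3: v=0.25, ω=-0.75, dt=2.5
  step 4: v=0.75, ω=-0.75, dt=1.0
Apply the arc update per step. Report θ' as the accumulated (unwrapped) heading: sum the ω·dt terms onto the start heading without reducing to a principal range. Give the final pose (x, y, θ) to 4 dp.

step 1: θ'=-1.9930 (R=-7.0000) → pose (4.8853, 2.6938, -1.9930)
step 2: θ'=-1.9930 (straight) → pose (6.5244, 6.3426, -1.9930)
step 3: θ'=-3.8680 (R=-0.3333) → pose (5.9989, 6.2300, -3.8680)
step 4: θ'=-4.6180 (R=-1.0000) → pose (5.6676, 6.8833, -4.6180)

(5.6676, 6.8833, -4.6180)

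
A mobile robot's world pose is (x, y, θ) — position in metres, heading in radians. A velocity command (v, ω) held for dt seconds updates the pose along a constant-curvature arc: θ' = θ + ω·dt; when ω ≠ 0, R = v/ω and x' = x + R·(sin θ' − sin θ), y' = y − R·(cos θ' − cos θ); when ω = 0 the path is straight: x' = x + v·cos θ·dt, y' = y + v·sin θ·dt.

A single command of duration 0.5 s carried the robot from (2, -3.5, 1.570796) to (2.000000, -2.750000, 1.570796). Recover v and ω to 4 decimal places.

Δθ = 1.570796 − 1.570796 = 0.000000
ω = Δθ/dt = 0.000000/0.5 = 0.0000
ω = 0 → v = (Δx·cos θ + Δy·sin θ)/dt = 1.5000

v = 1.5000, ω = 0.0000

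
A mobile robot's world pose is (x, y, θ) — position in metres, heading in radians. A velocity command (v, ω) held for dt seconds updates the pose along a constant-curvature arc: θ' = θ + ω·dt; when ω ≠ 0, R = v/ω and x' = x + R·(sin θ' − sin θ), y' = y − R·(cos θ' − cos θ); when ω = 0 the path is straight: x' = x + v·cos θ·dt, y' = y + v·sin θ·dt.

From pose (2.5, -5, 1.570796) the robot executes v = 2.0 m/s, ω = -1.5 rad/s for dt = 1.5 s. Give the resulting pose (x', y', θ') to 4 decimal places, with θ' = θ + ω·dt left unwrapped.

θ' = 1.5708 + -1.5·1.5 = -0.6792
R = v/ω = 2.0/-1.5 = -1.3333
x' = 2.5 + -1.3333·(sin -0.6792 − sin 1.5708) = 4.6709
y' = -5 − -1.3333·(cos -0.6792 − cos 1.5708) = -3.9626

(4.6709, -3.9626, -0.6792)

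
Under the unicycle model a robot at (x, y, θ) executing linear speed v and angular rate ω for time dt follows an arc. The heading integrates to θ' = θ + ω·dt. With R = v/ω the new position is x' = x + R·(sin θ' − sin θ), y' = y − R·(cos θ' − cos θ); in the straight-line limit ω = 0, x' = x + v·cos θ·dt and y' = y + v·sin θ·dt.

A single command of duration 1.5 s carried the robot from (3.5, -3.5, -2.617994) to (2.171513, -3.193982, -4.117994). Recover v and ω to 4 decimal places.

v = 1.0000, ω = -1.0000

Δθ = -4.117994 − -2.617994 = -1.500000
ω = Δθ/dt = -1.500000/1.5 = -1.0000
R = Δx/(sin θ' − sin θ) = -1.0000
v = R·ω = -1.0000·-1.0000 = 1.0000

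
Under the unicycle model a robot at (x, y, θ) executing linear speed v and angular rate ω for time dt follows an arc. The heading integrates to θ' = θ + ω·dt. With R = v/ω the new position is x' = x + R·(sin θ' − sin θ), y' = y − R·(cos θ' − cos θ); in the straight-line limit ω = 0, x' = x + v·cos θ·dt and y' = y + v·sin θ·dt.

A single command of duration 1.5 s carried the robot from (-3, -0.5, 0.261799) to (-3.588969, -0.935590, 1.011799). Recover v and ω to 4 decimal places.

v = -0.5000, ω = 0.5000

Δθ = 1.011799 − 0.261799 = 0.750000
ω = Δθ/dt = 0.750000/1.5 = 0.5000
R = Δx/(sin θ' − sin θ) = -1.0000
v = R·ω = -1.0000·0.5000 = -0.5000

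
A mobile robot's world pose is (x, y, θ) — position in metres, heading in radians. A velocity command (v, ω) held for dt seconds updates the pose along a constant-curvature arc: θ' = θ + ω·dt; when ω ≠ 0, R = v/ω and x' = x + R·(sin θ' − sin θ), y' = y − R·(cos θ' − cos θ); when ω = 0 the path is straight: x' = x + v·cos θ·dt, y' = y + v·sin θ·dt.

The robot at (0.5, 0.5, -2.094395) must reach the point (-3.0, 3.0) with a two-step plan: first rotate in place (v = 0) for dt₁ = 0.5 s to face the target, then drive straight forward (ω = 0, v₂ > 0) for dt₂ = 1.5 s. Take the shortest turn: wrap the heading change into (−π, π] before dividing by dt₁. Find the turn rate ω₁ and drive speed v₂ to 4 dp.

heading to target = atan2(3−0.5, -3−0.5) = 2.5213
Δθ = wrap(2.5213 − -2.0944) = -1.6674; ω₁ = Δθ/dt₁ = -3.3349
distance = √((-3−0.5)² + (3−0.5)²) = 4.3012; v₂ = distance/dt₂ = 2.8674

ω₁ = -3.3349, v₂ = 2.8674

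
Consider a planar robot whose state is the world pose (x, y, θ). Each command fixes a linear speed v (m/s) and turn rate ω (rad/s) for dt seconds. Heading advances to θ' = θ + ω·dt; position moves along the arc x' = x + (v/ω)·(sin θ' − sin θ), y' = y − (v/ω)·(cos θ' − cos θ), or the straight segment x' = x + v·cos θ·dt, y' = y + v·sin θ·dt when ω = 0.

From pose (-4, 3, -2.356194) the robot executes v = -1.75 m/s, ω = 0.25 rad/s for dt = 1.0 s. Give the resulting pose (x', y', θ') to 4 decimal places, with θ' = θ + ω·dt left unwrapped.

θ' = -2.3562 + 0.25·1.0 = -2.1062
R = v/ω = -1.75/0.25 = -7.0000
x' = -4 + -7.0000·(sin -2.1062 − sin -2.3562) = -2.9293
y' = 3 − -7.0000·(cos -2.1062 − cos -2.3562) = 4.3785

(-2.9293, 4.3785, -2.1062)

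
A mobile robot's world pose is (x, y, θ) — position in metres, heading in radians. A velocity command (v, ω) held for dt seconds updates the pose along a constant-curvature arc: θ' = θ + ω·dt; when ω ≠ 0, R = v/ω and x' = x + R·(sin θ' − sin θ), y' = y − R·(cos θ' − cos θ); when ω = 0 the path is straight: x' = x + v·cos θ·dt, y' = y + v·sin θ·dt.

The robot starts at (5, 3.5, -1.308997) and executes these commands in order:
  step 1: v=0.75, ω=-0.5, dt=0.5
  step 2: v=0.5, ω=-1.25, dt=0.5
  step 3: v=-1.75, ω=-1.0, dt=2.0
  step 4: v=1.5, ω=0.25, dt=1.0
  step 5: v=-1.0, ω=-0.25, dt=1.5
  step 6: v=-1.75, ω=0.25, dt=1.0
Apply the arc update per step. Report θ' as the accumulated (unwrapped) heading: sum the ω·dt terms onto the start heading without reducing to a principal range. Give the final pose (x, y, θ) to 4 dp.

step 1: θ'=-1.5590 (R=-1.5000) → pose (5.0510, 3.1295, -1.5590)
step 2: θ'=-2.1840 (R=-0.4000) → pose (4.9782, 2.8946, -2.1840)
step 3: θ'=-4.1840 (R=1.7500) → pose (7.9207, 2.7697, -4.1840)
step 4: θ'=-3.9340 (R=6.0000) → pose (7.0112, 3.9576, -3.9340)
step 5: θ'=-4.3090 (R=4.0000) → pose (7.8420, 2.7193, -4.3090)
step 6: θ'=-4.0590 (R=-7.0000) → pose (8.7219, 1.2119, -4.0590)

(8.7219, 1.2119, -4.0590)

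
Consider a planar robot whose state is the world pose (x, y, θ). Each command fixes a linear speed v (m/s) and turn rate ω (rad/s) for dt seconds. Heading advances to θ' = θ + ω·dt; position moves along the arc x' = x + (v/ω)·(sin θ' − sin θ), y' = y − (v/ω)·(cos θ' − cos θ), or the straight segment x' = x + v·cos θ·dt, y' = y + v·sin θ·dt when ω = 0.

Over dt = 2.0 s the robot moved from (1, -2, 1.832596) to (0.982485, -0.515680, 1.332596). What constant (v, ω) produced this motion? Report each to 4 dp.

Δθ = 1.332596 − 1.832596 = -0.500000
ω = Δθ/dt = -0.500000/2.0 = -0.2500
R = −Δy/(cos θ' − cos θ) = -3.0000
v = R·ω = -3.0000·-0.2500 = 0.7500

v = 0.7500, ω = -0.2500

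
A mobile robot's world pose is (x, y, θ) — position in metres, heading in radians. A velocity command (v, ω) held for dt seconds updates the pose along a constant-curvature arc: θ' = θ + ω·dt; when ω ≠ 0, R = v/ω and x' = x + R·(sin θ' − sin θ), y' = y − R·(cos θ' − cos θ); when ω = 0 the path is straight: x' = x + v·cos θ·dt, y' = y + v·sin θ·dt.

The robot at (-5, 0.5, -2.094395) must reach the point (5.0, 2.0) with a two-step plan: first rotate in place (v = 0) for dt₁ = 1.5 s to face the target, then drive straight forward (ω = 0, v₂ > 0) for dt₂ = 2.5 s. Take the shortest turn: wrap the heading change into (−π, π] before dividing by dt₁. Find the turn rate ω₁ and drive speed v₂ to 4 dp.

ω₁ = 1.4955, v₂ = 4.0447

heading to target = atan2(2−0.5, 5−-5) = 0.1489
Δθ = wrap(0.1489 − -2.0944) = 2.2433; ω₁ = Δθ/dt₁ = 1.4955
distance = √((5−-5)² + (2−0.5)²) = 10.1119; v₂ = distance/dt₂ = 4.0447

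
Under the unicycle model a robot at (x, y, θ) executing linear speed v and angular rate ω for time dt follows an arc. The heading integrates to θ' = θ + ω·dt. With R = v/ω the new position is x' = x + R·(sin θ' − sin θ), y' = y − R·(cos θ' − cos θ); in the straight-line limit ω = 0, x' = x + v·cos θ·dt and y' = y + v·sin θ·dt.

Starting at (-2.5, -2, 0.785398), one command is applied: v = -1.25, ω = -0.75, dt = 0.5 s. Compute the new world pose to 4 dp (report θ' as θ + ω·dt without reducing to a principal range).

θ' = 0.7854 + -0.75·0.5 = 0.4104
R = v/ω = -1.25/-0.75 = 1.6667
x' = -2.5 + 1.6667·(sin 0.4104 − sin 0.7854) = -3.0136
y' = -2 − 1.6667·(cos 0.4104 − cos 0.7854) = -2.3498

(-3.0136, -2.3498, 0.4104)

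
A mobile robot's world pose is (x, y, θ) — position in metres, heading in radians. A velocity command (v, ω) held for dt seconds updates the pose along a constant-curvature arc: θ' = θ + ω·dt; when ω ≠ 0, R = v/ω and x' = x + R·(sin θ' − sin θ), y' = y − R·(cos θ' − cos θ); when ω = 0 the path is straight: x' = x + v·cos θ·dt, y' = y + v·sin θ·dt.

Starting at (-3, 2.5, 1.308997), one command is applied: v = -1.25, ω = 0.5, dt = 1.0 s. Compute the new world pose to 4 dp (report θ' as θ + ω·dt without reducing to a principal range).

θ' = 1.3090 + 0.5·1.0 = 1.8090
R = v/ω = -1.25/0.5 = -2.5000
x' = -3 + -2.5000·(sin 1.8090 − sin 1.3090) = -3.0146
y' = 2.5 − -2.5000·(cos 1.8090 − cos 1.3090) = 1.2631

(-3.0146, 1.2631, 1.8090)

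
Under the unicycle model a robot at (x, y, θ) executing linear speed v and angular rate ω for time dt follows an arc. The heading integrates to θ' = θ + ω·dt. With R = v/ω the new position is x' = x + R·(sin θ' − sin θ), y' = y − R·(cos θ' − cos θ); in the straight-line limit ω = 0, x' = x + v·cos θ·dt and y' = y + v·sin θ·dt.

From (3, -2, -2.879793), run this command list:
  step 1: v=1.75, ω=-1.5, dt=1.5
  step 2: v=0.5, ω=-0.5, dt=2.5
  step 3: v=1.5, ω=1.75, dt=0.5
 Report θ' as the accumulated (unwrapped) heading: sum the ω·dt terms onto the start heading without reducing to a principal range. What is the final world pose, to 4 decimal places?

step 1: θ'=-5.1298 (R=-1.1667) → pose (1.6315, -0.4001, -5.1298)
step 2: θ'=-6.3798 (R=-1.0000) → pose (2.6421, 0.1898, -6.3798)
step 3: θ'=-5.5048 (R=0.8571) → pose (3.3267, 0.4326, -5.5048)

(3.3267, 0.4326, -5.5048)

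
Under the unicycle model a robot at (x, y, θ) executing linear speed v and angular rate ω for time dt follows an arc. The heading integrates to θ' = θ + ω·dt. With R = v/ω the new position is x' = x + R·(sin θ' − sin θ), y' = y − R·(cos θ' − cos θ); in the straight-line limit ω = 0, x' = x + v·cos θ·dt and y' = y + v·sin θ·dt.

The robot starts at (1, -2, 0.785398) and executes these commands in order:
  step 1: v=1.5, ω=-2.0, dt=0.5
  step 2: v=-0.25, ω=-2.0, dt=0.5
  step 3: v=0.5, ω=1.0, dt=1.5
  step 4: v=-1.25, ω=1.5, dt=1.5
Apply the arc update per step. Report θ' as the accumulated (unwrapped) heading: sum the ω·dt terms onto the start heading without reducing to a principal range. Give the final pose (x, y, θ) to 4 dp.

step 1: θ'=-0.2146 (R=-0.7500) → pose (1.6900, -1.7975, -0.2146)
step 2: θ'=-1.2146 (R=0.1250) → pose (1.5995, -1.7190, -1.2146)
step 3: θ'=0.2854 (R=0.5000) → pose (2.2089, -2.0244, 0.2854)
step 4: θ'=2.5354 (R=-0.8333) → pose (1.9687, -3.5089, 2.5354)

(1.9687, -3.5089, 2.5354)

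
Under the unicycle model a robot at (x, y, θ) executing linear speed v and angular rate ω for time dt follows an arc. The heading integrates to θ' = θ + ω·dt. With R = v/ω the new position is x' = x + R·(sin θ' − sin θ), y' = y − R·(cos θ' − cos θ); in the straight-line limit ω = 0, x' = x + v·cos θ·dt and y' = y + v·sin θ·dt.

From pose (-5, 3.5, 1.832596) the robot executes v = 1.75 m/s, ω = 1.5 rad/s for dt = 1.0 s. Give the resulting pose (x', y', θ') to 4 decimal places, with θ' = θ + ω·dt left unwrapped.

θ' = 1.8326 + 1.5·1.0 = 3.3326
R = v/ω = 1.75/1.5 = 1.1667
x' = -5 + 1.1667·(sin 3.3326 − sin 1.8326) = -6.3484
y' = 3.5 − 1.1667·(cos 3.3326 − cos 1.8326) = 4.3435

(-6.3484, 4.3435, 3.3326)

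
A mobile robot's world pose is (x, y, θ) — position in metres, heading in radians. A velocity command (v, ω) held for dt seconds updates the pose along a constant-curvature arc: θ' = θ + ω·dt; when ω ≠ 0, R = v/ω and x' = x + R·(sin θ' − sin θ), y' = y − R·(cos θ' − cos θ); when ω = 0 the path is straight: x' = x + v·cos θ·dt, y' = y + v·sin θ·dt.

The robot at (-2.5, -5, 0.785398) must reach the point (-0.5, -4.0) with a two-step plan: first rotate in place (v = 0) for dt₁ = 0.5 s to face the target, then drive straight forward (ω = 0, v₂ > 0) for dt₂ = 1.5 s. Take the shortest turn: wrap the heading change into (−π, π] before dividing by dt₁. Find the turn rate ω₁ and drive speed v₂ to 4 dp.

heading to target = atan2(-4−-5, -0.5−-2.5) = 0.4636
Δθ = wrap(0.4636 − 0.7854) = -0.3218; ω₁ = Δθ/dt₁ = -0.6435
distance = √((-0.5−-2.5)² + (-4−-5)²) = 2.2361; v₂ = distance/dt₂ = 1.4907

ω₁ = -0.6435, v₂ = 1.4907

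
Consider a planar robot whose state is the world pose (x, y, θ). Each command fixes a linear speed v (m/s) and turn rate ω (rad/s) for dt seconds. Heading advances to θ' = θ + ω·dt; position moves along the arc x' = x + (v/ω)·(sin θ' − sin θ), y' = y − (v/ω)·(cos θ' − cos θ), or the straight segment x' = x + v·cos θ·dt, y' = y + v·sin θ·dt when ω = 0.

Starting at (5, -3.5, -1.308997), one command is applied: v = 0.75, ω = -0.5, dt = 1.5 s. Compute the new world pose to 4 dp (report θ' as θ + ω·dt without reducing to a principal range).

θ' = -1.3090 + -0.5·1.5 = -2.0590
R = v/ω = 0.75/-0.5 = -1.5000
x' = 5 + -1.5000·(sin -2.0590 − sin -1.3090) = 4.8759
y' = -3.5 − -1.5000·(cos -2.0590 − cos -1.3090) = -4.5918

(4.8759, -4.5918, -2.0590)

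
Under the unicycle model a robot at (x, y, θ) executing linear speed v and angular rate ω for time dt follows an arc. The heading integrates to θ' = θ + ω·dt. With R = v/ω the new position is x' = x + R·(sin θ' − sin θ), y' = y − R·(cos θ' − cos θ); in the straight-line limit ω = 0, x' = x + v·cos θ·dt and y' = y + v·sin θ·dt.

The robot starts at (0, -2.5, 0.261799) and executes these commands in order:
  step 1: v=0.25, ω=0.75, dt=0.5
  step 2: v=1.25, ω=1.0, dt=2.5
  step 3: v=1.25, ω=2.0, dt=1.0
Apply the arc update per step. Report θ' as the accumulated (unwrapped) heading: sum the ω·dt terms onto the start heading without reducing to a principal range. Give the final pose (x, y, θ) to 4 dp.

step 1: θ'=0.6368 (R=0.3333) → pose (0.1119, -2.4460, 0.6368)
step 2: θ'=3.1368 (R=1.2500) → pose (-0.6254, -0.1910, 3.1368)
step 3: θ'=5.1368 (R=0.6250) → pose (-1.1979, -1.0734, 5.1368)

(-1.1979, -1.0734, 5.1368)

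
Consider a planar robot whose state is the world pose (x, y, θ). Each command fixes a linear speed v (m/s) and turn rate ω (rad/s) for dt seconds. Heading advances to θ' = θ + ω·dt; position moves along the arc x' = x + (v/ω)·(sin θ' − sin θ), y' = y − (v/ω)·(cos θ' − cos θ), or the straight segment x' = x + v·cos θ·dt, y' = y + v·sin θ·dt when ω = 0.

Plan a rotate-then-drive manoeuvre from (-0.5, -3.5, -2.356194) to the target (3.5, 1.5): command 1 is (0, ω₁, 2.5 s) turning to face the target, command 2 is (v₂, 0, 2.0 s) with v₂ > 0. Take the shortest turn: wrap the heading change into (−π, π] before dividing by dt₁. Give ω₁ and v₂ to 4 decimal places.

ω₁ = -1.2124, v₂ = 3.2016

heading to target = atan2(1.5−-3.5, 3.5−-0.5) = 0.8961
Δθ = wrap(0.8961 − -2.3562) = -3.0309; ω₁ = Δθ/dt₁ = -1.2124
distance = √((3.5−-0.5)² + (1.5−-3.5)²) = 6.4031; v₂ = distance/dt₂ = 3.2016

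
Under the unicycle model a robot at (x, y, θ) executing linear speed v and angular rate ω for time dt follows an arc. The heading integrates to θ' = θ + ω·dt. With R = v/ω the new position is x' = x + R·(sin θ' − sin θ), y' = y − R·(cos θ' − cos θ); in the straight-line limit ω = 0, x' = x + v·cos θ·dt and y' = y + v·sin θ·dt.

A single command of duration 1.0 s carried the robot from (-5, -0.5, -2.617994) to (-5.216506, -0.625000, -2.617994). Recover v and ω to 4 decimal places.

v = 0.2500, ω = 0.0000

Δθ = -2.617994 − -2.617994 = 0.000000
ω = Δθ/dt = 0.000000/1.0 = 0.0000
ω = 0 → v = (Δx·cos θ + Δy·sin θ)/dt = 0.2500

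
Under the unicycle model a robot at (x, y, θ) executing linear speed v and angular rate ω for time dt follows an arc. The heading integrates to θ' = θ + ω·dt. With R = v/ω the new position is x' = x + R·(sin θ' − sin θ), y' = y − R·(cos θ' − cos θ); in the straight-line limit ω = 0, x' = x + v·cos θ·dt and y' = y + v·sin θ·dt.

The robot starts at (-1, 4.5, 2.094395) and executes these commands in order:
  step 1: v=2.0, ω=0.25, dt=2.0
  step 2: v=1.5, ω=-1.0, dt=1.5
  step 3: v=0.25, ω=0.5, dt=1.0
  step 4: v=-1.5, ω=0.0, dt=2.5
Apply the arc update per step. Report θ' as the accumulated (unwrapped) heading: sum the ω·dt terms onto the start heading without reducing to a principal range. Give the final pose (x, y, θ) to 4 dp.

step 1: θ'=2.5944 (R=8.0000) → pose (-3.7658, 7.3319, 2.5944)
step 2: θ'=1.0944 (R=-1.5000) → pose (-4.3184, 9.3007, 1.0944)
step 3: θ'=1.5944 (R=0.5000) → pose (-4.2628, 9.5418, 1.5944)
step 4: θ'=1.5944 (straight) → pose (-4.1743, 5.7929, 1.5944)

(-4.1743, 5.7929, 1.5944)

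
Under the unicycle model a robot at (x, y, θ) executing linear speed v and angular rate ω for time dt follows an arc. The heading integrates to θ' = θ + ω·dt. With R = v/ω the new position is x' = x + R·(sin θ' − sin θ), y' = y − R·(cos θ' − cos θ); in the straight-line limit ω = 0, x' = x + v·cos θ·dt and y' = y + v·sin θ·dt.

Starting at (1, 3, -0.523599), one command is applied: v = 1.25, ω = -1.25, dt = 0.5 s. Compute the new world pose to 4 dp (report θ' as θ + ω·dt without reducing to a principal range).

(1.4122, 2.5437, -1.1486)

θ' = -0.5236 + -1.25·0.5 = -1.1486
R = v/ω = 1.25/-1.25 = -1.0000
x' = 1 + -1.0000·(sin -1.1486 − sin -0.5236) = 1.4122
y' = 3 − -1.0000·(cos -1.1486 − cos -0.5236) = 2.5437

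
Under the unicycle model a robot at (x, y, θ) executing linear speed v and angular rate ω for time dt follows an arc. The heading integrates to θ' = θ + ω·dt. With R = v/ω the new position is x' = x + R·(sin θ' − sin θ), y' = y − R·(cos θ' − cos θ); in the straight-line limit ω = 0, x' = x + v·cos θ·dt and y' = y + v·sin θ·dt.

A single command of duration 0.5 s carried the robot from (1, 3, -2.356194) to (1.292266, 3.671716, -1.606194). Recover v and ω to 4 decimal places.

v = -1.5000, ω = 1.5000

Δθ = -1.606194 − -2.356194 = 0.750000
ω = Δθ/dt = 0.750000/0.5 = 1.5000
R = −Δy/(cos θ' − cos θ) = -1.0000
v = R·ω = -1.0000·1.5000 = -1.5000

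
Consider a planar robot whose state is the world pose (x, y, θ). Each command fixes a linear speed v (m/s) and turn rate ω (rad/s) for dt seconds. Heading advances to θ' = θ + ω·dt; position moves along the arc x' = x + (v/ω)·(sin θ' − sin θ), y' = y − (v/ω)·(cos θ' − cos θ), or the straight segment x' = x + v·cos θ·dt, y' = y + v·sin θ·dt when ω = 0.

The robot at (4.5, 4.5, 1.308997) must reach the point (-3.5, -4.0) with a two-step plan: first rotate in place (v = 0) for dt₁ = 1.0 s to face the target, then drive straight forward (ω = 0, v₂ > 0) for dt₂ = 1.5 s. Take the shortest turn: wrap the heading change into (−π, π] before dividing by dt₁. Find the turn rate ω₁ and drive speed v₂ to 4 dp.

ω₁ = 2.6483, v₂ = 7.7817

heading to target = atan2(-4−4.5, -3.5−4.5) = -2.3259
Δθ = wrap(-2.3259 − 1.3090) = 2.6483; ω₁ = Δθ/dt₁ = 2.6483
distance = √((-3.5−4.5)² + (-4−4.5)²) = 11.6726; v₂ = distance/dt₂ = 7.7817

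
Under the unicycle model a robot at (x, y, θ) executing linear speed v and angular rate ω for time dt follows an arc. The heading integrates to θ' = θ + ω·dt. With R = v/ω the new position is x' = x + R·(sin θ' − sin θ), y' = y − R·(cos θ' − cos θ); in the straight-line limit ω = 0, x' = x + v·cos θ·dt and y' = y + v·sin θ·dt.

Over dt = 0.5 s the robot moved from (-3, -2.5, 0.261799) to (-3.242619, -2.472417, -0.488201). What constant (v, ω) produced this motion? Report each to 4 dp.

Δθ = -0.488201 − 0.261799 = -0.750000
ω = Δθ/dt = -0.750000/0.5 = -1.5000
R = Δx/(sin θ' − sin θ) = 0.3333
v = R·ω = 0.3333·-1.5000 = -0.5000

v = -0.5000, ω = -1.5000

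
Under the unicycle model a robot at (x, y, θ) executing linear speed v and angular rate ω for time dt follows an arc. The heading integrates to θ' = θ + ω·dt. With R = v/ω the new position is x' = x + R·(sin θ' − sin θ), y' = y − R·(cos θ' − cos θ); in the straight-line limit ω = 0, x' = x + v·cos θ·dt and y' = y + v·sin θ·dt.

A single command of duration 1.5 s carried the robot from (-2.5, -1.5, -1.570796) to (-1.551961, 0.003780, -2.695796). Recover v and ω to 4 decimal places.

v = -1.2500, ω = -0.7500

Δθ = -2.695796 − -1.570796 = -1.125000
ω = Δθ/dt = -1.125000/1.5 = -0.7500
R = −Δy/(cos θ' − cos θ) = 1.6667
v = R·ω = 1.6667·-0.7500 = -1.2500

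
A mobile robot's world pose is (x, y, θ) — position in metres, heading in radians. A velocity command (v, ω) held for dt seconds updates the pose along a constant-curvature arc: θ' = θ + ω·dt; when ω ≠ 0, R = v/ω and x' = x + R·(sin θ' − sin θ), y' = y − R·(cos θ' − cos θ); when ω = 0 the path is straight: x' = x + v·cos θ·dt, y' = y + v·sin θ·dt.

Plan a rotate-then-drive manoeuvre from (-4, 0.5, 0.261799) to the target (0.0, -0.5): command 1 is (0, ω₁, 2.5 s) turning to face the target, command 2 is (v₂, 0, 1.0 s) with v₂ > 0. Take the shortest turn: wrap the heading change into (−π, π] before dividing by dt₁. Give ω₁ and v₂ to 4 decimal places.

ω₁ = -0.2027, v₂ = 4.1231

heading to target = atan2(-0.5−0.5, 0−-4) = -0.2450
Δθ = wrap(-0.2450 − 0.2618) = -0.5068; ω₁ = Δθ/dt₁ = -0.2027
distance = √((0−-4)² + (-0.5−0.5)²) = 4.1231; v₂ = distance/dt₂ = 4.1231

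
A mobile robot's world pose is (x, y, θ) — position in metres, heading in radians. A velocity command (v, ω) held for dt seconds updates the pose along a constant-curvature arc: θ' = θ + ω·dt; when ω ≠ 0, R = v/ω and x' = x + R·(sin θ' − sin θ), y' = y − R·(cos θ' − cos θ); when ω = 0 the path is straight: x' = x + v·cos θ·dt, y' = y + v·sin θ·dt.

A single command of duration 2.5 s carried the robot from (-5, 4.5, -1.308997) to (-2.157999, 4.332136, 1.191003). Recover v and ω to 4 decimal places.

v = 1.5000, ω = 1.0000

Δθ = 1.191003 − -1.308997 = 2.500000
ω = Δθ/dt = 2.500000/2.5 = 1.0000
R = Δx/(sin θ' − sin θ) = 1.5000
v = R·ω = 1.5000·1.0000 = 1.5000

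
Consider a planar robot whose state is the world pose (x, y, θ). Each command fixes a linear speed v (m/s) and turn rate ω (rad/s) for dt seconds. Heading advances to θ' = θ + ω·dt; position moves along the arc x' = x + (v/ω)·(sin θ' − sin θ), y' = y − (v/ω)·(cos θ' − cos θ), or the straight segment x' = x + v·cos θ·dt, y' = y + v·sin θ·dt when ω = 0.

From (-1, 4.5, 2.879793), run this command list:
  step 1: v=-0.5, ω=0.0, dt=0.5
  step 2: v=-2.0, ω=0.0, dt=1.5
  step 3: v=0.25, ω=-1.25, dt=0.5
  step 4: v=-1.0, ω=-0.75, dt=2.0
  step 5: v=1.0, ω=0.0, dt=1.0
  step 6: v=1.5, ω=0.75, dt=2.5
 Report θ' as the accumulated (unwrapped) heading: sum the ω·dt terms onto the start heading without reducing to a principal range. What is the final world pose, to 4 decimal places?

(2.2538, 5.7976, 2.6298)

step 1: θ'=2.8798 (straight) → pose (-0.7585, 4.4353, 2.8798)
step 2: θ'=2.8798 (straight) → pose (2.1393, 3.6588, 2.8798)
step 3: θ'=2.2548 (R=-0.2000) → pose (2.0360, 3.7256, 2.2548)
step 4: θ'=0.7548 (R=1.3333) → pose (1.9161, 1.9119, 0.7548)
step 5: θ'=0.7548 (straight) → pose (2.6445, 2.5970, 0.7548)
step 6: θ'=2.6298 (R=2.0000) → pose (2.2538, 5.7976, 2.6298)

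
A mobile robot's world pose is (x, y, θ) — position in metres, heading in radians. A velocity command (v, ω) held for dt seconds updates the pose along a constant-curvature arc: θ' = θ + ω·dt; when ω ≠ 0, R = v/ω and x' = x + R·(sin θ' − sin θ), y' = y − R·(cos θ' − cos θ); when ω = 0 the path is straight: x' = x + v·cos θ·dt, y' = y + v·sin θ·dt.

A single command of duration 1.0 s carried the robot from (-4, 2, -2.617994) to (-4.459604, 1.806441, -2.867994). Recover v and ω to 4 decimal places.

Δθ = -2.867994 − -2.617994 = -0.250000
ω = Δθ/dt = -0.250000/1.0 = -0.2500
R = Δx/(sin θ' − sin θ) = -2.0000
v = R·ω = -2.0000·-0.2500 = 0.5000

v = 0.5000, ω = -0.2500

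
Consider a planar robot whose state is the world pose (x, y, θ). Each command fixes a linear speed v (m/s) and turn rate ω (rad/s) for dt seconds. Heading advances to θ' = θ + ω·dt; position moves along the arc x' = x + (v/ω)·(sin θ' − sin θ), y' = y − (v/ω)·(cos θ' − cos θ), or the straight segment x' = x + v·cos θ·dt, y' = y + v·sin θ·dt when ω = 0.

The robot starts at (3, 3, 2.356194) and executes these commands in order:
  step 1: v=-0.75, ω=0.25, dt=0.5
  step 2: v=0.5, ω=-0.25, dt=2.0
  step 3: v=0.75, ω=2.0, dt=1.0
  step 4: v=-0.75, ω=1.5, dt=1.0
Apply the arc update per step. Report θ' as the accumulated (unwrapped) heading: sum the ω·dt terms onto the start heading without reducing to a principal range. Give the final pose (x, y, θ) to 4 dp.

(2.0381, 4.3159, 5.4812)

step 1: θ'=2.4812 (R=-3.0000) → pose (3.2810, 2.7521, 2.4812)
step 2: θ'=1.9812 (R=-2.0000) → pose (2.6740, 3.5336, 1.9812)
step 3: θ'=3.9812 (R=0.3750) → pose (2.0510, 3.6344, 3.9812)
step 4: θ'=5.4812 (R=-0.5000) → pose (2.0381, 4.3159, 5.4812)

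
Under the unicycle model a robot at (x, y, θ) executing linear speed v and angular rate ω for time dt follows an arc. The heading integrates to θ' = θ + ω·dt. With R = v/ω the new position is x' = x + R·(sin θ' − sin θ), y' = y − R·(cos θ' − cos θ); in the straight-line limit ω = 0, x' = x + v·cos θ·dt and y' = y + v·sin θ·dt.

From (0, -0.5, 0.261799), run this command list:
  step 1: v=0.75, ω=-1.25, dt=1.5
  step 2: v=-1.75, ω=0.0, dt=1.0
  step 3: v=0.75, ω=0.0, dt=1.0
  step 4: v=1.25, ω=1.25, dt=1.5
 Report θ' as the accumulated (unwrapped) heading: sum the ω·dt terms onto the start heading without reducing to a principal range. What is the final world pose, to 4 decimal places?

step 1: θ'=-1.6132 (R=-0.6000) → pose (0.7548, -1.1050, -1.6132)
step 2: θ'=-1.6132 (straight) → pose (0.8289, 0.6434, -1.6132)
step 3: θ'=-1.6132 (straight) → pose (0.7971, -0.1059, -1.6132)
step 4: θ'=0.2618 (R=1.0000) → pose (2.0551, -1.1142, 0.2618)

(2.0551, -1.1142, 0.2618)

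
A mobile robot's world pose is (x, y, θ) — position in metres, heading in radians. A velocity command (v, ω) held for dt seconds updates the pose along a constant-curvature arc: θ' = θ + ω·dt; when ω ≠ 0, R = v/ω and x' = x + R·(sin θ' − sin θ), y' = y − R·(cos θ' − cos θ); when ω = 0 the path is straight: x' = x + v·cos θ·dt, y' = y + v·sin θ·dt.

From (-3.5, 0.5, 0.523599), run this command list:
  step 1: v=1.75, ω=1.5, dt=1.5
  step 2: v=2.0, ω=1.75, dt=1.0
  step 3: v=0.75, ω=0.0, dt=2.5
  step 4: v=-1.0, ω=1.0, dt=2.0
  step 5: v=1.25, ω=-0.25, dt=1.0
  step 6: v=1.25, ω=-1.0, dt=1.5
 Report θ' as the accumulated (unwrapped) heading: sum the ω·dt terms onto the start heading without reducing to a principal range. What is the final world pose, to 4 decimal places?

(-4.2954, 0.0344, 4.7736)

step 1: θ'=2.7736 (R=1.1667) → pose (-3.6636, 2.5989, 2.7736)
step 2: θ'=4.5236 (R=1.1429) → pose (-5.1973, 1.7471, 4.5236)
step 3: θ'=4.5236 (straight) → pose (-5.5492, -0.0946, 4.5236)
step 4: θ'=6.5236 (R=-1.0000) → pose (-6.7695, 1.0643, 6.5236)
step 5: θ'=6.2736 (R=-5.0000) → pose (-5.5311, 1.2079, 6.2736)
step 6: θ'=4.7736 (R=-1.2500) → pose (-4.2954, 0.0344, 4.7736)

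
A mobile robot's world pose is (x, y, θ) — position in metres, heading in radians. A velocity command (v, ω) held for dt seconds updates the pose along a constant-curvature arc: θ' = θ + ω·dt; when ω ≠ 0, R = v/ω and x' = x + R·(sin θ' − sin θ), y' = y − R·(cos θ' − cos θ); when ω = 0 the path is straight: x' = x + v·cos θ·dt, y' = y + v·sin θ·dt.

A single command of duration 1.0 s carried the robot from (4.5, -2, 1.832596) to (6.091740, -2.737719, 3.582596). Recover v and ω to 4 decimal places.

Δθ = 3.582596 − 1.832596 = 1.750000
ω = Δθ/dt = 1.750000/1.0 = 1.7500
R = Δx/(sin θ' − sin θ) = -1.1429
v = R·ω = -1.1429·1.7500 = -2.0000

v = -2.0000, ω = 1.7500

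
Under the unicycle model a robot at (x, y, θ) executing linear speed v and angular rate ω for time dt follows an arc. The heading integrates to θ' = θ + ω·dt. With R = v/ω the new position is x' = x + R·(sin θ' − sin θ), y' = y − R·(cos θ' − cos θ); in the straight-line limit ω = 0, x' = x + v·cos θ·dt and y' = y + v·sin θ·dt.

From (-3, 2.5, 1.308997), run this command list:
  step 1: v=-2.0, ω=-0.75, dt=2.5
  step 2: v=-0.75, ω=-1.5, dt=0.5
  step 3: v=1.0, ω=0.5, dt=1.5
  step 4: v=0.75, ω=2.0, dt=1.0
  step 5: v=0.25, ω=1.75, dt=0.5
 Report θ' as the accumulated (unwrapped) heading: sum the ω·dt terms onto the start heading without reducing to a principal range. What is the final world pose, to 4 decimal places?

step 1: θ'=-0.5660 (R=2.6667) → pose (-7.0058, 0.9394, -0.5660)
step 2: θ'=-1.3160 (R=0.5000) → pose (-7.2216, 1.2354, -1.3160)
step 3: θ'=-0.5660 (R=2.0000) → pose (-6.3587, 0.0514, -0.5660)
step 4: θ'=1.4340 (R=0.3750) → pose (-5.7861, 0.3168, 1.4340)
step 5: θ'=2.3090 (R=0.1429) → pose (-5.8219, 0.4324, 2.3090)

(-5.8219, 0.4324, 2.3090)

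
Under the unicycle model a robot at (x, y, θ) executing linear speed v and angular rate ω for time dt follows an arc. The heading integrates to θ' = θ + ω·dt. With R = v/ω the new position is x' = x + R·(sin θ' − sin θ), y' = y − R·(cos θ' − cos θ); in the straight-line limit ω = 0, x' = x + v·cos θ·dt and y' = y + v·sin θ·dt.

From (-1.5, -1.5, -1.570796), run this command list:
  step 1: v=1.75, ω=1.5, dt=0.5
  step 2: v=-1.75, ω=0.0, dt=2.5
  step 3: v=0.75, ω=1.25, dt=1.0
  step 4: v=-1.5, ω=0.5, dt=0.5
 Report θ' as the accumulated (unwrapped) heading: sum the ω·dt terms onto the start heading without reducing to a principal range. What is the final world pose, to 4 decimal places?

(-4.1165, 0.3756, 0.6792)

step 1: θ'=-0.8208 (R=1.1667) → pose (-1.1870, -2.2952, -0.8208)
step 2: θ'=-0.8208 (straight) → pose (-4.1691, 0.9059, -0.8208)
step 3: θ'=0.4292 (R=0.6000) → pose (-3.4804, 0.7693, 0.4292)
step 4: θ'=0.6792 (R=-3.0000) → pose (-4.1165, 0.3756, 0.6792)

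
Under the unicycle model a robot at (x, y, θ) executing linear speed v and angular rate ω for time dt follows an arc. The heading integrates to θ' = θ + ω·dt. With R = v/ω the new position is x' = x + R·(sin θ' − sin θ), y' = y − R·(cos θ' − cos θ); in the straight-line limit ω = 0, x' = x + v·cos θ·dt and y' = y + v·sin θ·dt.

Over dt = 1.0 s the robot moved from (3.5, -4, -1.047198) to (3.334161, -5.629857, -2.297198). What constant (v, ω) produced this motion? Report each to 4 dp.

Δθ = -2.297198 − -1.047198 = -1.250000
ω = Δθ/dt = -1.250000/1.0 = -1.2500
R = −Δy/(cos θ' − cos θ) = -1.4000
v = R·ω = -1.4000·-1.2500 = 1.7500

v = 1.7500, ω = -1.2500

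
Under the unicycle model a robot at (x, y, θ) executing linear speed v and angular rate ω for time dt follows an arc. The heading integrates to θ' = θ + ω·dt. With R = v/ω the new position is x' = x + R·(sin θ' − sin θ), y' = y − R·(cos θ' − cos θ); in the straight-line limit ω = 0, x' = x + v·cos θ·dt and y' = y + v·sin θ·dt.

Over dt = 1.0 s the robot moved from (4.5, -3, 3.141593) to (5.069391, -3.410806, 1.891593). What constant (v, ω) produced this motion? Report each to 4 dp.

v = -0.7500, ω = -1.2500

Δθ = 1.891593 − 3.141593 = -1.250000
ω = Δθ/dt = -1.250000/1.0 = -1.2500
R = Δx/(sin θ' − sin θ) = 0.6000
v = R·ω = 0.6000·-1.2500 = -0.7500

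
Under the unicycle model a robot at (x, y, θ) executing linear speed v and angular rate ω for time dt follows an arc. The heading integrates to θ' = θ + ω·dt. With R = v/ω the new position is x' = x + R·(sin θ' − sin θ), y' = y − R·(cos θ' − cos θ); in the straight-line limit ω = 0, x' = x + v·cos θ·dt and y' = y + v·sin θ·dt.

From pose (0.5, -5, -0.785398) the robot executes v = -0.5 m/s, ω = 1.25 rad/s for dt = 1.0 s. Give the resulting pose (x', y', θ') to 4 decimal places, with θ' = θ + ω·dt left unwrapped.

(0.0379, -4.9252, 0.4646)

θ' = -0.7854 + 1.25·1.0 = 0.4646
R = v/ω = -0.5/1.25 = -0.4000
x' = 0.5 + -0.4000·(sin 0.4646 − sin -0.7854) = 0.0379
y' = -5 − -0.4000·(cos 0.4646 − cos -0.7854) = -4.9252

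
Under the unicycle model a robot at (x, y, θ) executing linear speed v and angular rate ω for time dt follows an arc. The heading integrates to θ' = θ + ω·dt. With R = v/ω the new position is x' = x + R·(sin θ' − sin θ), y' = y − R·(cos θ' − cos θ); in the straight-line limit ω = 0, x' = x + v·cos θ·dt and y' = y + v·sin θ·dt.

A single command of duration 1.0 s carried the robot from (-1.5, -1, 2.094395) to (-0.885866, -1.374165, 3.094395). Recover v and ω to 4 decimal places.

Δθ = 3.094395 − 2.094395 = 1.000000
ω = Δθ/dt = 1.000000/1.0 = 1.0000
R = Δx/(sin θ' − sin θ) = -0.7500
v = R·ω = -0.7500·1.0000 = -0.7500

v = -0.7500, ω = 1.0000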